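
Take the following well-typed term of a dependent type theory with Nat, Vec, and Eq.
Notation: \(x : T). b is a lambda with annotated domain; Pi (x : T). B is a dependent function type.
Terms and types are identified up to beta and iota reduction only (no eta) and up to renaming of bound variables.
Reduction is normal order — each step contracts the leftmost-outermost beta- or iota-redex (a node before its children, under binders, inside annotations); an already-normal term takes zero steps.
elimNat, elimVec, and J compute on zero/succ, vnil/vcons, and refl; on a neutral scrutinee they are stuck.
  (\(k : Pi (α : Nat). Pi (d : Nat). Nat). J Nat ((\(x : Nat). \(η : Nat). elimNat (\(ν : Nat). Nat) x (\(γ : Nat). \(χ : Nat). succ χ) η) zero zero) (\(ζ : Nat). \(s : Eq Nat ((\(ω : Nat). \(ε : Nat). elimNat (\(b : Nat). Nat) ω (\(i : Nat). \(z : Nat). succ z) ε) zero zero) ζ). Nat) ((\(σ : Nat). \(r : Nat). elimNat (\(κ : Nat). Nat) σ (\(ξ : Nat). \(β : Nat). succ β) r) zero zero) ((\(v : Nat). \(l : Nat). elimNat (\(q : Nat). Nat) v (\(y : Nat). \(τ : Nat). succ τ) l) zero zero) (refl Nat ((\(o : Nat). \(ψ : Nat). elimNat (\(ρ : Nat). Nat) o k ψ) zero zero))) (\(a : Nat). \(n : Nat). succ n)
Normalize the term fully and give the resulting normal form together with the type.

resulting normal form:
  zero
type:
  Nat
observation: 5 normal-order steps separate the term from its normal form.


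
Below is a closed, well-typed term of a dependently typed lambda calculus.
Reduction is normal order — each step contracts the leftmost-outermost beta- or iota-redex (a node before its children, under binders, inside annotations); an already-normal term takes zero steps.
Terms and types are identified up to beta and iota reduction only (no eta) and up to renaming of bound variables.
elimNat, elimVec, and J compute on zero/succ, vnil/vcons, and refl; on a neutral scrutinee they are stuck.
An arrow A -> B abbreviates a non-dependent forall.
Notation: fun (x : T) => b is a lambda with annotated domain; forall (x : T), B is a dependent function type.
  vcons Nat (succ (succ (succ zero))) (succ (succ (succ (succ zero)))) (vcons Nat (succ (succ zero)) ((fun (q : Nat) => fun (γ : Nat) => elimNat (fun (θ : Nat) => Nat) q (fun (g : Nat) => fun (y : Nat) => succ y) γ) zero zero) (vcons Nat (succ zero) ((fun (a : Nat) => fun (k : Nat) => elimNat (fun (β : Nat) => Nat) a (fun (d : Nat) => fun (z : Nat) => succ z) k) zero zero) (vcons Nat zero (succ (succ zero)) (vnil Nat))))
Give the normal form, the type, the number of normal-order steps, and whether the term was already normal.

normal form:
  vcons Nat (succ (succ (succ zero))) (succ (succ (succ (succ zero)))) (vcons Nat (succ (succ zero)) zero (vcons Nat (succ zero) zero (vcons Nat zero (succ (succ zero)) (vnil Nat))))
the term's type:
  Vec Nat (succ (succ (succ (succ zero))))
normal-order step count: 6
started in normal form: no
first contracted redex: a beta-redex


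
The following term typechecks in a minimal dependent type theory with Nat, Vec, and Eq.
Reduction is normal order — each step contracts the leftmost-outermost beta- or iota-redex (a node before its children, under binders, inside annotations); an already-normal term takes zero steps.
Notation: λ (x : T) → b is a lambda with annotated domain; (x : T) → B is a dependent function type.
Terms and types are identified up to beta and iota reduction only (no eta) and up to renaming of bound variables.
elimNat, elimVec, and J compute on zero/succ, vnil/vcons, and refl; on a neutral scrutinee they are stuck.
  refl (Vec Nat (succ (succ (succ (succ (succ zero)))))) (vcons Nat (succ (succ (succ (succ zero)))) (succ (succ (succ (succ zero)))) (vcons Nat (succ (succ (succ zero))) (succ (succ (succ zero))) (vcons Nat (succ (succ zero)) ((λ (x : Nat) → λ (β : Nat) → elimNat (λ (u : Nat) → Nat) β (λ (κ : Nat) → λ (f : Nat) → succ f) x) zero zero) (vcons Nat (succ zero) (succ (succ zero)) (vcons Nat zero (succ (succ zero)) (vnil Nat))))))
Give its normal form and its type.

normal form:
  refl (Vec Nat (succ (succ (succ (succ (succ zero)))))) (vcons Nat (succ (succ (succ (succ zero)))) (succ (succ (succ (succ zero)))) (vcons Nat (succ (succ (succ zero))) (succ (succ (succ zero))) (vcons Nat (succ (succ zero)) zero (vcons Nat (succ zero) (succ (succ zero)) (vcons Nat zero (succ (succ zero)) (vnil Nat))))))
the term's type:
  Eq (Vec Nat (succ (succ (succ (succ (succ zero)))))) (vcons Nat (succ (succ (succ (succ zero)))) (succ (succ (succ (succ zero)))) (vcons Nat (succ (succ (succ zero))) (succ (succ (succ zero))) (vcons Nat (succ (succ zero)) zero (vcons Nat (succ zero) (succ (succ zero)) (vcons Nat zero (succ (succ zero)) (vnil Nat)))))) (vcons Nat (succ (succ (succ (succ zero)))) (succ (succ (succ (succ zero)))) (vcons Nat (succ (succ (succ zero))) (succ (succ (succ zero))) (vcons Nat (succ (succ zero)) zero (vcons Nat (succ zero) (succ (succ zero)) (vcons Nat zero (succ (succ zero)) (vnil Nat))))))


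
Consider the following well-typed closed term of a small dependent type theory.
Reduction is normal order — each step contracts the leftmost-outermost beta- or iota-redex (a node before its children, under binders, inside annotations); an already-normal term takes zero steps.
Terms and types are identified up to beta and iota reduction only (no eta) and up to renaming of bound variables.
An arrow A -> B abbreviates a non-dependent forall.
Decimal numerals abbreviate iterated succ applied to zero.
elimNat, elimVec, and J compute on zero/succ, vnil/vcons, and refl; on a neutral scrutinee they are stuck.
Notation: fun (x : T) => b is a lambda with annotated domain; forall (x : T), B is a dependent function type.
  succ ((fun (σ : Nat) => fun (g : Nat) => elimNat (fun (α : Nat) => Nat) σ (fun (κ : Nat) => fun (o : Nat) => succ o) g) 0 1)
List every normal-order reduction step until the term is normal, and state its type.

normal-order reduction sequence:
  succ ((fun (σ : Nat) => fun (g : Nat) => elimNat (fun (α : Nat) => Nat) σ (fun (κ : Nat) => fun (o : Nat) => succ o) g) 0 1)
  ~> succ ((fun (σ : Nat) => elimNat (fun (g : Nat) => Nat) 0 (fun (α : Nat) => fun (κ : Nat) => succ κ) σ) 1)
  ~> succ (elimNat (fun (σ : Nat) => Nat) 0 (fun (g : Nat) => fun (α : Nat) => succ α) 1)
  ~> succ ((fun (σ : Nat) => fun (g : Nat) => succ g) 0 (elimNat (fun (α : Nat) => Nat) 0 (fun (κ : Nat) => fun (o : Nat) => succ o) 0))
  ~> succ ((fun (σ : Nat) => succ σ) (elimNat (fun (g : Nat) => Nat) 0 (fun (α : Nat) => fun (κ : Nat) => succ κ) 0))
  ~> succ (succ (elimNat (fun (σ : Nat) => Nat) 0 (fun (g : Nat) => fun (α : Nat) => succ α) 0))
  ~> 2
type:
  Nat


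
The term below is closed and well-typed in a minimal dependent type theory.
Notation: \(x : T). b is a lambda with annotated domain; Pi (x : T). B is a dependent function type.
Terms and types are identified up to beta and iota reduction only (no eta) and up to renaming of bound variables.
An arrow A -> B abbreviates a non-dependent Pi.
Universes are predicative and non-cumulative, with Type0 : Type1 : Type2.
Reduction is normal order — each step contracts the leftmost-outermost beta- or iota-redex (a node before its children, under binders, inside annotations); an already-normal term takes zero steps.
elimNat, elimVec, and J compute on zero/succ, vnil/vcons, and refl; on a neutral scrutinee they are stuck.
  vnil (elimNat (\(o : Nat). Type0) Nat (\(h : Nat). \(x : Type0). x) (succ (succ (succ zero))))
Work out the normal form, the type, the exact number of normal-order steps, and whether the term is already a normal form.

reduced normal form:
  vnil Nat
type:
  Vec Nat zero
normal-order step count: 10
already normal: no
first redex: an elimNat iota-redex


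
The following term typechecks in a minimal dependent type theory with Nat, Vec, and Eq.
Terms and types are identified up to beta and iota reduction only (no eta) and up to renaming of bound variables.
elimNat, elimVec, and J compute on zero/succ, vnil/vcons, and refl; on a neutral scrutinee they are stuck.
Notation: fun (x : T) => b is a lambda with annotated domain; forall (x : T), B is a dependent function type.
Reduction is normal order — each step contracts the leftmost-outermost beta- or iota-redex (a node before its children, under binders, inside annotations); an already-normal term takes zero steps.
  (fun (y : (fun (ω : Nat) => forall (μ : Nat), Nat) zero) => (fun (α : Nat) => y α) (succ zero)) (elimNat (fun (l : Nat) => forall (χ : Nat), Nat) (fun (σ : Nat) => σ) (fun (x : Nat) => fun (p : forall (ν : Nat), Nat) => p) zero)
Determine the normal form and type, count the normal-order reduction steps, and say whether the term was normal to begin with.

resulting normal form:
  succ zero
the term's type:
  Nat
normal-order step count: 4
started in normal form: no
first contracted redex: a beta-redex


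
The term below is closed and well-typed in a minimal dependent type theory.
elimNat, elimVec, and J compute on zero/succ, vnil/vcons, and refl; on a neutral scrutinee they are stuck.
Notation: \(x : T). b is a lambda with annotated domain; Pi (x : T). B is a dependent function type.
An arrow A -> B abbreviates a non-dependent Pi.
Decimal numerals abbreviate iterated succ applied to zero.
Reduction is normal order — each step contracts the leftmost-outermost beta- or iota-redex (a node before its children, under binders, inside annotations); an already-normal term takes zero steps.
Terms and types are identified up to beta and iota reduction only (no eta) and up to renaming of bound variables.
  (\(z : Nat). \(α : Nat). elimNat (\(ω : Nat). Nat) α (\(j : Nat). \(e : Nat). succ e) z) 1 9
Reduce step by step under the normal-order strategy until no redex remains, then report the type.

normal-order reduction sequence:
  (\(z : Nat). \(α : Nat). elimNat (\(ω : Nat). Nat) α (\(j : Nat). \(e : Nat). succ e) z) 1 9
  ~> (\(z : Nat). elimNat (\(α : Nat). Nat) z (\(ω : Nat). \(j : Nat). succ j) 1) 9
  ~> elimNat (\(z : Nat). Nat) 9 (\(α : Nat). \(ω : Nat). succ ω) 1
  ~> (\(z : Nat). \(α : Nat). succ α) 0 (elimNat (\(ω : Nat). Nat) 9 (\(j : Nat). \(e : Nat). succ e) 0)
  ~> (\(z : Nat). succ z) (elimNat (\(α : Nat). Nat) 9 (\(ω : Nat). \(j : Nat). succ j) 0)
  ~> succ (elimNat (\(z : Nat). Nat) 9 (\(α : Nat). \(ω : Nat). succ ω) 0)
  ~> 10
the term's type:
  Nat


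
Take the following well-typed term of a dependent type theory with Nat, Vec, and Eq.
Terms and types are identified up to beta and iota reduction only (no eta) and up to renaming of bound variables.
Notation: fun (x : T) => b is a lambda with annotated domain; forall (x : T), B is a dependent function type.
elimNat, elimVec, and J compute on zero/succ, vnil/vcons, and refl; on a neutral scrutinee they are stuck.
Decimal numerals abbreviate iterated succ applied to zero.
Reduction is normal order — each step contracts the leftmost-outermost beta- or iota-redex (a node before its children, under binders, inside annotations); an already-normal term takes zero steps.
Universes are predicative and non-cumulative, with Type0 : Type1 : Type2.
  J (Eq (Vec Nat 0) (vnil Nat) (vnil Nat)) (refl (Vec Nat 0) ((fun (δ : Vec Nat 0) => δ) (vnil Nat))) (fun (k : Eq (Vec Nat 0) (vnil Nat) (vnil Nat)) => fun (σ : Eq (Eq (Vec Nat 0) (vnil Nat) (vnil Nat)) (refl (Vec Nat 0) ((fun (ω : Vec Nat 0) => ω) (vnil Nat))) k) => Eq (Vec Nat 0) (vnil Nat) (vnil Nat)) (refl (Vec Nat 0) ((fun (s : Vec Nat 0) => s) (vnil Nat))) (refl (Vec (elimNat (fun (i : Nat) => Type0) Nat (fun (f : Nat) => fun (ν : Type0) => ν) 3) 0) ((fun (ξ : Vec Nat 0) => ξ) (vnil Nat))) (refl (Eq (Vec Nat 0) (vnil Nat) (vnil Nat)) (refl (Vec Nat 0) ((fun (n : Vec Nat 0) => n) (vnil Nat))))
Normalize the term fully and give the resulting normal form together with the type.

resulting normal form:
  refl (Vec Nat 0) (vnil Nat)
the term's type:
  Eq (Vec Nat 0) (vnil Nat) (vnil Nat)
observation: normalization takes exactly 2 steps under the normal-order strategy.


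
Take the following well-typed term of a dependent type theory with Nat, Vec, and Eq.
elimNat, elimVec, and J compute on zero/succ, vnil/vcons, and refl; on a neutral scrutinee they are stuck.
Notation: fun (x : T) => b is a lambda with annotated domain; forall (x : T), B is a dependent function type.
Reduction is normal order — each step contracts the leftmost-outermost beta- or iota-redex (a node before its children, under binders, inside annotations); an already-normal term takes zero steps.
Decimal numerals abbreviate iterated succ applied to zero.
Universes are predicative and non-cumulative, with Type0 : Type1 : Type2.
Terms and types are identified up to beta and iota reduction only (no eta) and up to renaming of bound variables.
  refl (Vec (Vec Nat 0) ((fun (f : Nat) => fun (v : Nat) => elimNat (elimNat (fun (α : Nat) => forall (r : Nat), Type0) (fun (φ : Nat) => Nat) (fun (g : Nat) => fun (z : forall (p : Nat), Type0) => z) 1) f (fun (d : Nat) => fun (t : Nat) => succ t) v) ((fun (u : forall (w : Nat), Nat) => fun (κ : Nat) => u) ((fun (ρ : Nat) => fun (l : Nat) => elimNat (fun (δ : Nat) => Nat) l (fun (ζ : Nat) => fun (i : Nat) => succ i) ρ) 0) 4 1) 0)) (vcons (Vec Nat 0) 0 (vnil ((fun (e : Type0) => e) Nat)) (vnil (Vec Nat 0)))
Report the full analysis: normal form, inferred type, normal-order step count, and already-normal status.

reduced normal form:
  refl (Vec (Vec Nat 0) 1) (vcons (Vec Nat 0) 0 (vnil Nat) (vnil (Vec Nat 0)))
the term's type:
  Eq (Vec (Vec Nat 0) 1) (vcons (Vec Nat 0) 0 (vnil Nat) (vnil (Vec Nat 0))) (vcons (Vec Nat 0) 0 (vnil Nat) (vnil (Vec Nat 0)))
steps to reach normal form (normal order): 9
already normal: no
first redex: a beta-redex


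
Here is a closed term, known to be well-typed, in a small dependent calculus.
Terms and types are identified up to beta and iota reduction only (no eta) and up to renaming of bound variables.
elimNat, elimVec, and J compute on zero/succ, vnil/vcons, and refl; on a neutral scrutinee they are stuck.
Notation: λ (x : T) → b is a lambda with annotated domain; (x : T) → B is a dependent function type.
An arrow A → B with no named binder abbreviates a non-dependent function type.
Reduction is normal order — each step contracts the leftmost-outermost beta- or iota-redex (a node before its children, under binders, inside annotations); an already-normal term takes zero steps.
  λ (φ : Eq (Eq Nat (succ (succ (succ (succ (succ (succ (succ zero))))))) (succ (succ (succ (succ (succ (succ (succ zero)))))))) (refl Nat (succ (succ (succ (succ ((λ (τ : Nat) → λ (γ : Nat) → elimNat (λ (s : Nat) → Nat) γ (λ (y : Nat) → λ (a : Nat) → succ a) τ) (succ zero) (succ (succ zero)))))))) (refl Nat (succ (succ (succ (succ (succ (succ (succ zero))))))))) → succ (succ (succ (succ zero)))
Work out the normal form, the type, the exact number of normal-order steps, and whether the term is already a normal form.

normal form:
  λ (φ : Eq (Eq Nat (succ (succ (succ (succ (succ (succ (succ zero))))))) (succ (succ (succ (succ (succ (succ (succ zero)))))))) (refl Nat (succ (succ (succ (succ (succ (succ (succ zero)))))))) (refl Nat (succ (succ (succ (succ (succ (succ (succ zero))))))))) → succ (succ (succ (succ zero)))
inferred type:
  Eq (Eq Nat (succ (succ (succ (succ (succ (succ (succ zero))))))) (succ (succ (succ (succ (succ (succ (succ zero)))))))) (refl Nat (succ (succ (succ (succ (succ (succ (succ zero)))))))) (refl Nat (succ (succ (succ (succ (succ (succ (succ zero)))))))) → Nat
reduction steps (normal order): 6
started in normal form: no
first contracted redex: a beta-redex


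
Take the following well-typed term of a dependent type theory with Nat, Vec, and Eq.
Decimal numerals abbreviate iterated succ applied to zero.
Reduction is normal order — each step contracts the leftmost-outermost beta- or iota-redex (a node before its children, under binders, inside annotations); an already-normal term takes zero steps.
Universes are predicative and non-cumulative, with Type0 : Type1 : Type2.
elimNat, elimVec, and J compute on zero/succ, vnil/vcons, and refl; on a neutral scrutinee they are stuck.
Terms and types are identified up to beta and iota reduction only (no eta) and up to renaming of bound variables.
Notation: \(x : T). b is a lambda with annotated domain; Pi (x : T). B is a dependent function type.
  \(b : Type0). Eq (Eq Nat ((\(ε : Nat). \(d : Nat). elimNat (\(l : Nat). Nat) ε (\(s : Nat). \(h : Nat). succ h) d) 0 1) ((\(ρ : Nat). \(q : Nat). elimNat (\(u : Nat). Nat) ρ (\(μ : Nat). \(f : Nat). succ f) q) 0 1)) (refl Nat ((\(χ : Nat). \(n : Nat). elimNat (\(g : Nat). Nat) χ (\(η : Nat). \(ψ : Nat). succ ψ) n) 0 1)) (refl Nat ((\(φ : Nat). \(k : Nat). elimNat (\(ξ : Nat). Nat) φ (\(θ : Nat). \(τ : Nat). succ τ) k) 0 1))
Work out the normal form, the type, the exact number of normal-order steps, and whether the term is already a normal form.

normal form:
  \(b : Type0). Eq (Eq Nat 1 1) (refl Nat 1) (refl Nat 1)
type:
  Pi (b : Type0). Type0
steps to reach normal form (normal order): 24
term was already normal: no
first contracted redex: a beta-redex


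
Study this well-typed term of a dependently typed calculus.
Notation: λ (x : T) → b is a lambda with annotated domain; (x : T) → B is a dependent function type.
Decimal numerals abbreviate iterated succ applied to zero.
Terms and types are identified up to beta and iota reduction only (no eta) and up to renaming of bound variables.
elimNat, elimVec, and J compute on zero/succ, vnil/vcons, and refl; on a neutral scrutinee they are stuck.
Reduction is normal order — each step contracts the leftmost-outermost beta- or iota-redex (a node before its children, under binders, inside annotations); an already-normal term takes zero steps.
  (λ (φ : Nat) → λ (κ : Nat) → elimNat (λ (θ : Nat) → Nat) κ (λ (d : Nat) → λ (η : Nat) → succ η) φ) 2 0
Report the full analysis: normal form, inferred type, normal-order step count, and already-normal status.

reduced normal form:
  2
inferred type:
  Nat
reduction steps (normal order): 9
started in normal form: no
first redex: a beta-redex


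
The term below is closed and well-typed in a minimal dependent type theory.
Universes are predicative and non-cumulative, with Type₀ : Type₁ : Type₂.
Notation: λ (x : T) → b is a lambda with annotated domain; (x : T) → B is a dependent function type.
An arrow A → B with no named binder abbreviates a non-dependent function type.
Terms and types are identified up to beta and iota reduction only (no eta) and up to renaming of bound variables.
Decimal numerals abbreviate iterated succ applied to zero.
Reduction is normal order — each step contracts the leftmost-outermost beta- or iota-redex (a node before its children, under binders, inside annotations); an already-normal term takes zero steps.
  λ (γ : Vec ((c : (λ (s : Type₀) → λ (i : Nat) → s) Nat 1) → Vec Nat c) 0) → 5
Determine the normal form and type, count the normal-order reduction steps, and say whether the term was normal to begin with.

reduced normal form:
  λ (γ : Vec ((c : Nat) → Vec Nat c) 0) → 5
the term's type:
  Vec ((γ : Nat) → Vec Nat γ) 0 → Nat
steps to reach normal form (normal order): 2
started in normal form: no
first contracted redex: a beta-redex


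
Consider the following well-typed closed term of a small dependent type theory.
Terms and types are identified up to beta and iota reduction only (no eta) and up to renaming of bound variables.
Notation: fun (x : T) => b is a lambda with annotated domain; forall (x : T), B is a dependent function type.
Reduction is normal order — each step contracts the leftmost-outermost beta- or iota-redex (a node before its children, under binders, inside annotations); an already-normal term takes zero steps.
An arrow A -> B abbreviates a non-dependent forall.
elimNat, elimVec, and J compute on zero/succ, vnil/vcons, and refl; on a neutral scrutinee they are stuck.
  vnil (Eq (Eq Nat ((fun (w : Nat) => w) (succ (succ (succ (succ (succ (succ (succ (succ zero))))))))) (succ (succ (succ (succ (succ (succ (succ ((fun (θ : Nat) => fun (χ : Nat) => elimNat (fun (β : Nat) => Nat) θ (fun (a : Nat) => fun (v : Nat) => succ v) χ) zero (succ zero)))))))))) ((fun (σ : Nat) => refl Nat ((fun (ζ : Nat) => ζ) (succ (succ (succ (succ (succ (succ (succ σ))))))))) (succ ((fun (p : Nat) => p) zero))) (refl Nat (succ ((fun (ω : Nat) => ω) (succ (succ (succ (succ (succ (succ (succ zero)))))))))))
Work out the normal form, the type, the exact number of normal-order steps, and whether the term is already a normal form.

resulting normal form:
  vnil (Eq (Eq Nat (succ (succ (succ (succ (succ (succ (succ (succ zero)))))))) (succ (succ (succ (succ (succ (succ (succ (succ zero))))))))) (refl Nat (succ (succ (succ (succ (succ (succ (succ (succ zero))))))))) (refl Nat (succ (succ (succ (succ (succ (succ (succ (succ zero))))))))))
inferred type:
  Vec (Eq (Eq Nat (succ (succ (succ (succ (succ (succ (succ (succ zero)))))))) (succ (succ (succ (succ (succ (succ (succ (succ zero))))))))) (refl Nat (succ (succ (succ (succ (succ (succ (succ (succ zero))))))))) (refl Nat (succ (succ (succ (succ (succ (succ (succ (succ zero)))))))))) zero
reduction steps (normal order): 11
already normal: no
first redex: a beta-redex


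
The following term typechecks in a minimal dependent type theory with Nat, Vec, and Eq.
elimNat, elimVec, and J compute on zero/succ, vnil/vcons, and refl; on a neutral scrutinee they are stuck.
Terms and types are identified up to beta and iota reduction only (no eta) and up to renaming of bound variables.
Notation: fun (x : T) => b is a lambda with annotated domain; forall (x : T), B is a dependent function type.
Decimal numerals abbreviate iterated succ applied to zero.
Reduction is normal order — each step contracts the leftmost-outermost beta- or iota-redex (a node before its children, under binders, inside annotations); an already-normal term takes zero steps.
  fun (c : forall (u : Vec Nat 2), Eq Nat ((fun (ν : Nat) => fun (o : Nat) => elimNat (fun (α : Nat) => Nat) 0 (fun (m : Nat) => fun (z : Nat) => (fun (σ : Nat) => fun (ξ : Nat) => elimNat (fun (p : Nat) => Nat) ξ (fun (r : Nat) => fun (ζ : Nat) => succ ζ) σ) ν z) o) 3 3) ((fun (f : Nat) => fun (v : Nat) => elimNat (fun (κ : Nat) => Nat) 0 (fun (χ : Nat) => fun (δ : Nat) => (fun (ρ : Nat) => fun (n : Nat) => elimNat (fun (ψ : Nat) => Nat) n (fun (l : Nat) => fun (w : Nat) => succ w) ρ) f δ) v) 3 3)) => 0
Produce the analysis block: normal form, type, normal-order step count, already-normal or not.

reduced normal form:
  fun (c : forall (u : Vec Nat 2), Eq Nat 9 9) => 0
the term's type:
  forall (c : forall (u : Vec Nat 2), Eq Nat 9 9), Nat
reduction steps (normal order): 96
term was already normal: no
first contracted redex: a beta-redex


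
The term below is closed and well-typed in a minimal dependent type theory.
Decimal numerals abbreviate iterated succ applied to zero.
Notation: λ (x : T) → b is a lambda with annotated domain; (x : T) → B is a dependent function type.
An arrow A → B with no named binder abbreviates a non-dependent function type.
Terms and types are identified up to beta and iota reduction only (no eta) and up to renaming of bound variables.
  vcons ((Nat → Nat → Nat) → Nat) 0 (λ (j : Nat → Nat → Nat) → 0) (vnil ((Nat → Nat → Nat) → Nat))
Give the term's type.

type:
  Vec ((Nat → Nat → Nat) → Nat) 1


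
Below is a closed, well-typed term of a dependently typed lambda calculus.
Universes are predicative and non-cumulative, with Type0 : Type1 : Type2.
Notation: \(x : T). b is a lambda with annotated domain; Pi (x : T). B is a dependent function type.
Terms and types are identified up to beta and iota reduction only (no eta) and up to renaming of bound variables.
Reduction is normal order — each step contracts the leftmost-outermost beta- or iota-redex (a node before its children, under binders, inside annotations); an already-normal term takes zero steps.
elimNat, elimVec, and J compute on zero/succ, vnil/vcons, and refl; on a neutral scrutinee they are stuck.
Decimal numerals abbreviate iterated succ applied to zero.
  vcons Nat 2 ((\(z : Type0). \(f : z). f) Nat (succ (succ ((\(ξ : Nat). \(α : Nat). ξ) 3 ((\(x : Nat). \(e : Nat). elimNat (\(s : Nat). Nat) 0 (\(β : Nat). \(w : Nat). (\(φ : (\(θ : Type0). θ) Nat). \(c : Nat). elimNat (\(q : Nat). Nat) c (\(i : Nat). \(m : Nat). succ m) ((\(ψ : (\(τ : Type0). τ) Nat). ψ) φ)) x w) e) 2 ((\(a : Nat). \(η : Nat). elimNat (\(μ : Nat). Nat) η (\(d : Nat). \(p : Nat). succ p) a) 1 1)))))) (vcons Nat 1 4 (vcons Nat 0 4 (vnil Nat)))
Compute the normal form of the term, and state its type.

reduced normal form:
  vcons Nat 2 5 (vcons Nat 1 4 (vcons Nat 0 4 (vnil Nat)))
inferred type:
  Vec Nat 3


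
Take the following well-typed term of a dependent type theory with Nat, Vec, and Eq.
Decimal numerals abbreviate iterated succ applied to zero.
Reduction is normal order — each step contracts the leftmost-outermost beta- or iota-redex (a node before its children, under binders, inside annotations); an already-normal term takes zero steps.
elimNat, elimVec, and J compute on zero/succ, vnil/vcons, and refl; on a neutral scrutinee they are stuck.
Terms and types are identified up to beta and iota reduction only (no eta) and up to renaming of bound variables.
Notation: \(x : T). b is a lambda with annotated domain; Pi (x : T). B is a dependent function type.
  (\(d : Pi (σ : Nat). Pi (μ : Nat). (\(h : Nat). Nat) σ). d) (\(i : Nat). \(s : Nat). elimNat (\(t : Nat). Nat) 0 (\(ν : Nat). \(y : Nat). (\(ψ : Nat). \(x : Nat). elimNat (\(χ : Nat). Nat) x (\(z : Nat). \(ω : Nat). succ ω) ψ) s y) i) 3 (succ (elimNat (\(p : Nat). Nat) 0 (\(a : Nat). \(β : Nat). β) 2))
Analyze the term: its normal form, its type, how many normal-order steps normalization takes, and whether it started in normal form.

resulting normal form:
  3
the term's type:
  Nat
reduction steps (normal order): 52
term was already normal: no
first contracted redex: a beta-redex


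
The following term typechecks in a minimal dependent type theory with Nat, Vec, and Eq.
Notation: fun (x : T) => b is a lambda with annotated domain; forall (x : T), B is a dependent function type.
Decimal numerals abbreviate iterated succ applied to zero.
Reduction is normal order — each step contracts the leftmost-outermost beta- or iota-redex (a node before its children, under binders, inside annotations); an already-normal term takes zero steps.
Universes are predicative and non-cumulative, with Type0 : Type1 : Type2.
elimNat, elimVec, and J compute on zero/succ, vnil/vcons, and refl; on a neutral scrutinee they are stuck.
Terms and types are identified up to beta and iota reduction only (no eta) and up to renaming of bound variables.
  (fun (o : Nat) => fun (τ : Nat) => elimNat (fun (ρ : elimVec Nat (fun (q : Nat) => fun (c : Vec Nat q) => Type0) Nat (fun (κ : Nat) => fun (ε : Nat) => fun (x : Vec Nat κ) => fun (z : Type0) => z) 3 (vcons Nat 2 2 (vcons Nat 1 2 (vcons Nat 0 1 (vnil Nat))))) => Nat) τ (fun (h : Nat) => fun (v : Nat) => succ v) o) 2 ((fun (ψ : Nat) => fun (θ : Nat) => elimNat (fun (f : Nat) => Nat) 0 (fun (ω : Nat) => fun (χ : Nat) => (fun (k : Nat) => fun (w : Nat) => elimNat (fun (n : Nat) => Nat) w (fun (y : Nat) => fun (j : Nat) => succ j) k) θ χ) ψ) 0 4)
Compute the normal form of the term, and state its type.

reduced normal form:
  2
inferred type:
  Nat
observation: contracting a beta-redex first, the term normalizes in 12 steps.


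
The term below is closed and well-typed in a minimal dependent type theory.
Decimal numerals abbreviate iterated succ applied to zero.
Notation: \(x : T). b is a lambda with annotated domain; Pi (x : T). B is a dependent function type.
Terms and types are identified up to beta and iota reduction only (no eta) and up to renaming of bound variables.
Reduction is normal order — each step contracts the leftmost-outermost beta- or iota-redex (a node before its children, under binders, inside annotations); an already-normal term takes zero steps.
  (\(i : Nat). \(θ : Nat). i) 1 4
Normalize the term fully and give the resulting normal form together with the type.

resulting normal form:
  1
inferred type:
  Nat


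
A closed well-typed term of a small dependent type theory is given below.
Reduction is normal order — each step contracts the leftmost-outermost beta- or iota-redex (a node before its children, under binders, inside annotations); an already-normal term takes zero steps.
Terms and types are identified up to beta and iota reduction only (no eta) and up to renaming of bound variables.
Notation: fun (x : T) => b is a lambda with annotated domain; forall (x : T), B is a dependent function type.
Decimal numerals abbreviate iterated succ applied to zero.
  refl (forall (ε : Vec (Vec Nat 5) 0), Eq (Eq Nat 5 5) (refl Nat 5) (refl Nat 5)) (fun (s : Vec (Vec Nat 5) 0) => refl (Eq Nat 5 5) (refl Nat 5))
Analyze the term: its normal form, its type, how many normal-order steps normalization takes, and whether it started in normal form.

resulting normal form:
  refl (forall (ε : Vec (Vec Nat 5) 0), Eq (Eq Nat 5 5) (refl Nat 5) (refl Nat 5)) (fun (s : Vec (Vec Nat 5) 0) => refl (Eq Nat 5 5) (refl Nat 5))
inferred type:
  Eq (forall (ε : Vec (Vec Nat 5) 0), Eq (Eq Nat 5 5) (refl Nat 5) (refl Nat 5)) (fun (s : Vec (Vec Nat 5) 0) => refl (Eq Nat 5 5) (refl Nat 5)) (fun (h : Vec (Vec Nat 5) 0) => refl (Eq Nat 5 5) (refl Nat 5))
steps to reach normal form (normal order): 0
term was already normal: yes


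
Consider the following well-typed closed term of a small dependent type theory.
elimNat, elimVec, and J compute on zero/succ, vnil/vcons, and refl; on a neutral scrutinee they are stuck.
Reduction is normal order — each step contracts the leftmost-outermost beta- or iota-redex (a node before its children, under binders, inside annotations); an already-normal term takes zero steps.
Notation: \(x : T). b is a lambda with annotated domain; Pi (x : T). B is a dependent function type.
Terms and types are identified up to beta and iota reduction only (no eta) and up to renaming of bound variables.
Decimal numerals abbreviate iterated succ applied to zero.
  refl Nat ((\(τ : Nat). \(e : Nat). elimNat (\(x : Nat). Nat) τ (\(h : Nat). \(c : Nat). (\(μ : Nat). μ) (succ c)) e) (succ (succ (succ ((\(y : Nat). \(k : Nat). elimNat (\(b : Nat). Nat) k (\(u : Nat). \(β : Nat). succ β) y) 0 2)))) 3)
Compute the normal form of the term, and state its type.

resulting normal form:
  refl Nat 8
type:
  Eq Nat 8 8


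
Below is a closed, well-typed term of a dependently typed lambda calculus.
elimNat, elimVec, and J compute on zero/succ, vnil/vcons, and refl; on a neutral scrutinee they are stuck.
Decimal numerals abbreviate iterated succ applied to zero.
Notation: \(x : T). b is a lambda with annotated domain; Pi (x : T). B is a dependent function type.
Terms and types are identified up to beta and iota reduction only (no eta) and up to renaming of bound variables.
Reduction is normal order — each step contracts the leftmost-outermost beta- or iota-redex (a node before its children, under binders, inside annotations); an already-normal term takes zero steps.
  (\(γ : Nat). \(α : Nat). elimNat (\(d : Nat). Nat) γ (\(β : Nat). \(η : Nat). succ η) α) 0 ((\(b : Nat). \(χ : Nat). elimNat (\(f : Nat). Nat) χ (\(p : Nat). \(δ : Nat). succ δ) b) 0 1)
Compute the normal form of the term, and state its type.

reduced normal form:
  1
the term's type:
  Nat


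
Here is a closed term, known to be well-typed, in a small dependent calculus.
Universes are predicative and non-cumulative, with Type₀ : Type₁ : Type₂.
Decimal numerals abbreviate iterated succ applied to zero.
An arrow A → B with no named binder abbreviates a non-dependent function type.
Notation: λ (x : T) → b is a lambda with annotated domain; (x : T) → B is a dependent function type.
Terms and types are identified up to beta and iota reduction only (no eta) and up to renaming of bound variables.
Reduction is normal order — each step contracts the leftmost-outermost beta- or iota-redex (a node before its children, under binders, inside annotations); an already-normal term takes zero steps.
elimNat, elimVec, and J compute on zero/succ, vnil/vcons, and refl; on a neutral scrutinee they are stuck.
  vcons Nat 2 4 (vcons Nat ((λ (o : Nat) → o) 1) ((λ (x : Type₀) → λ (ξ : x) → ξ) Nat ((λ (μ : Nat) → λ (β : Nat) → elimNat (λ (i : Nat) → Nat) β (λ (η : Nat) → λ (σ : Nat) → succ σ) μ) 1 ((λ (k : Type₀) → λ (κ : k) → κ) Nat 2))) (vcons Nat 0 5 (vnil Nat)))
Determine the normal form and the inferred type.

reduced normal form:
  vcons Nat 2 4 (vcons Nat 1 3 (vcons Nat 0 5 (vnil Nat)))
type:
  Vec Nat 3
observation: the first redex contracted is a beta-redex; the normal form is reached in 11 normal-order steps.


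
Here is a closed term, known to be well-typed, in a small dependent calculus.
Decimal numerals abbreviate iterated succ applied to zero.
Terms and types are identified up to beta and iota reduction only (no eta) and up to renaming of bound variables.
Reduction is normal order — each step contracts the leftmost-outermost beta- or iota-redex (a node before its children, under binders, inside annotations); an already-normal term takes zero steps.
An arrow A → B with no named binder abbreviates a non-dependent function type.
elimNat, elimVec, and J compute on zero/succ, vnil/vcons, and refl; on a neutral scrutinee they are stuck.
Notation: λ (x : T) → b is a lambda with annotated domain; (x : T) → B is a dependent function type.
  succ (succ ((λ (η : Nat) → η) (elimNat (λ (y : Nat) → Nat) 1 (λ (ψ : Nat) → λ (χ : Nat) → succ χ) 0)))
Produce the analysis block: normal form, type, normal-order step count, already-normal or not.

normal form:
  3
inferred type:
  Nat
steps to reach normal form (normal order): 2
already normal: no
first contracted redex: a beta-redex


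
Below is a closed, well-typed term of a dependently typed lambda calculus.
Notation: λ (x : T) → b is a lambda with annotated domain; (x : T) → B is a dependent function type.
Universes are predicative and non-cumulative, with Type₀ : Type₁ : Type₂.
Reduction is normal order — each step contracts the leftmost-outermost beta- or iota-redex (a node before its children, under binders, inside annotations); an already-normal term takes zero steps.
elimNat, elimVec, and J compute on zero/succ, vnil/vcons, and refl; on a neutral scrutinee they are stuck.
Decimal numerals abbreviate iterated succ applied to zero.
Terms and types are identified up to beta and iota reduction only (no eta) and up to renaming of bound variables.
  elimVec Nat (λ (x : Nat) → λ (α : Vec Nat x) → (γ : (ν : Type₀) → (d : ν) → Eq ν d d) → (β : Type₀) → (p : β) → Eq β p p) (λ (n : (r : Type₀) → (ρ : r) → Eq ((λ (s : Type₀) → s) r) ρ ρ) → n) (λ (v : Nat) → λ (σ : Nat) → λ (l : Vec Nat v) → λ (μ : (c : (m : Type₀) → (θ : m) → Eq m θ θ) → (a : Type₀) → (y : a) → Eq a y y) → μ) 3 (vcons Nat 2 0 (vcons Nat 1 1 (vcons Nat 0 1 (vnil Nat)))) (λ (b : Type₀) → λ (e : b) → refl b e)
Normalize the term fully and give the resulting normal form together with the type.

resulting normal form:
  λ (x : Type₀) → λ (α : x) → refl x α
inferred type:
  (x : Type₀) → (α : x) → Eq x α α
observation: contracting an elimVec iota-redex first, the term normalizes in 17 steps.


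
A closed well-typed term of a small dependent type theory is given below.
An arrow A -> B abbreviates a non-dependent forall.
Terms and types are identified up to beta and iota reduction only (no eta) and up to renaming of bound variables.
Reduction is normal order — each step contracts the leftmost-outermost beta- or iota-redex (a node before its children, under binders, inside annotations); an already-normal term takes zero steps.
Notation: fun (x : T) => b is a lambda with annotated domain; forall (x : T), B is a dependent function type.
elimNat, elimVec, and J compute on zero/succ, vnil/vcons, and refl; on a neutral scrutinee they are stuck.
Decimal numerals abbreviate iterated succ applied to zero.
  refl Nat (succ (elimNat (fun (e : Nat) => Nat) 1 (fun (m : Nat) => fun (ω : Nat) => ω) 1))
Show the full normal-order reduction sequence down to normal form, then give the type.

reduction (normal order):
  refl Nat (succ (elimNat (fun (e : Nat) => Nat) 1 (fun (m : Nat) => fun (ω : Nat) => ω) 1))
  ~> refl Nat (succ ((fun (e : Nat) => fun (m : Nat) => m) 0 (elimNat (fun (ω : Nat) => Nat) 1 (fun (φ : Nat) => fun (μ : Nat) => μ) 0)))
  ~> refl Nat (succ ((fun (e : Nat) => e) (elimNat (fun (m : Nat) => Nat) 1 (fun (ω : Nat) => fun (φ : Nat) => φ) 0)))
  ~> refl Nat (succ (elimNat (fun (e : Nat) => Nat) 1 (fun (m : Nat) => fun (ω : Nat) => ω) 0))
  ~> refl Nat 2
type:
  Eq Nat 2 2


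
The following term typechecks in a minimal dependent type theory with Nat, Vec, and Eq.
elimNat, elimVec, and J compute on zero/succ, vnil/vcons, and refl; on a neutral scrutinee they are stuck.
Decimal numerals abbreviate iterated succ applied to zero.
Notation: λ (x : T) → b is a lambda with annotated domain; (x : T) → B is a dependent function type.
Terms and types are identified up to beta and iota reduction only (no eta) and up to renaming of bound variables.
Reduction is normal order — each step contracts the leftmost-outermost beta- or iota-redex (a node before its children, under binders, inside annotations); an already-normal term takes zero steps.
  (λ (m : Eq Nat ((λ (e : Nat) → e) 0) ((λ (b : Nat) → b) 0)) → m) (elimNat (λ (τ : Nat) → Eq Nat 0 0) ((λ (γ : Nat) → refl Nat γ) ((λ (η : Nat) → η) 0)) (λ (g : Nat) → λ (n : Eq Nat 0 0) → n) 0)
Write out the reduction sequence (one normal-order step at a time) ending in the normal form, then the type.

reduction (normal order):
  (λ (m : Eq Nat ((λ (e : Nat) → e) 0) ((λ (b : Nat) → b) 0)) → m) (elimNat (λ (τ : Nat) → Eq Nat 0 0) ((λ (γ : Nat) → refl Nat γ) ((λ (η : Nat) → η) 0)) (λ (g : Nat) → λ (n : Eq Nat 0 0) → n) 0)
  ~> elimNat (λ (m : Nat) → Eq Nat 0 0) ((λ (e : Nat) → refl Nat e) ((λ (b : Nat) → b) 0)) (λ (τ : Nat) → λ (γ : Eq Nat 0 0) → γ) 0
  ~> (λ (m : Nat) → refl Nat m) ((λ (e : Nat) → e) 0)
  ~> refl Nat ((λ (m : Nat) → m) 0)
  ~> refl Nat 0
inferred type:
  Eq Nat 0 0


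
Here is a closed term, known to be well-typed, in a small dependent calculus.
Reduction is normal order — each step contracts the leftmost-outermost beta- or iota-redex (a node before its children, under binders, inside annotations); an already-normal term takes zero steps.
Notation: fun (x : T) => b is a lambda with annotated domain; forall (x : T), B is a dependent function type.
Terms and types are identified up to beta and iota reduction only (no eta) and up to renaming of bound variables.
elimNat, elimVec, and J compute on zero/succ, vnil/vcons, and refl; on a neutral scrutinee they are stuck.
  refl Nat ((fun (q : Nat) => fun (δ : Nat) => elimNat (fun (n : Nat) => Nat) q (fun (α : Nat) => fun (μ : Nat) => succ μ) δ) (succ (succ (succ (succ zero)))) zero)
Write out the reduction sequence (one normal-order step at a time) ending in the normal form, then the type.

normal-order reduction sequence:
  refl Nat ((fun (q : Nat) => fun (δ : Nat) => elimNat (fun (n : Nat) => Nat) q (fun (α : Nat) => fun (μ : Nat) => succ μ) δ) (succ (succ (succ (succ zero)))) zero)
  ~> refl Nat ((fun (q : Nat) => elimNat (fun (δ : Nat) => Nat) (succ (succ (succ (succ zero)))) (fun (n : Nat) => fun (α : Nat) => succ α) q) zero)
  ~> refl Nat (elimNat (fun (q : Nat) => Nat) (succ (succ (succ (succ zero)))) (fun (δ : Nat) => fun (n : Nat) => succ n) zero)
  ~> refl Nat (succ (succ (succ (succ zero))))
the term's type:
  Eq Nat (succ (succ (succ (succ zero)))) (succ (succ (succ (succ zero))))


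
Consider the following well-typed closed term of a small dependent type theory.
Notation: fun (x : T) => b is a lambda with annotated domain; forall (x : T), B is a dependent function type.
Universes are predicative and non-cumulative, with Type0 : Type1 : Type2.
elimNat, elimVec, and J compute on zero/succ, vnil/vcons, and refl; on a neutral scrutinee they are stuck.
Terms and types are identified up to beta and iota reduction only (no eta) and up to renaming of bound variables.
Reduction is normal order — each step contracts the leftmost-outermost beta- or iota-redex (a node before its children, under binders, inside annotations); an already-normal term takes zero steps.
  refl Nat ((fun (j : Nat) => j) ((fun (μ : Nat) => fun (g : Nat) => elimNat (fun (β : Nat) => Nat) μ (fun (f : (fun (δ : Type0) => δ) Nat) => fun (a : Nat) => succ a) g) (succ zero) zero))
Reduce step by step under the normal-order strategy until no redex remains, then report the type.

normal-order reduction:
  refl Nat ((fun (j : Nat) => j) ((fun (μ : Nat) => fun (g : Nat) => elimNat (fun (β : Nat) => Nat) μ (fun (f : (fun (δ : Type0) => δ) Nat) => fun (a : Nat) => succ a) g) (succ zero) zero))
  ~> refl Nat ((fun (j : Nat) => fun (μ : Nat) => elimNat (fun (g : Nat) => Nat) j (fun (β : (fun (f : Type0) => f) Nat) => fun (δ : Nat) => succ δ) μ) (succ zero) zero)
  ~> refl Nat ((fun (j : Nat) => elimNat (fun (μ : Nat) => Nat) (succ zero) (fun (g : (fun (β : Type0) => β) Nat) => fun (f : Nat) => succ f) j) zero)
  ~> refl Nat (elimNat (fun (j : Nat) => Nat) (succ zero) (fun (μ : (fun (g : Type0) => g) Nat) => fun (β : Nat) => succ β) zero)
  ~> refl Nat (succ zero)
the term's type:
  Eq Nat (succ zero) (succ zero)
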